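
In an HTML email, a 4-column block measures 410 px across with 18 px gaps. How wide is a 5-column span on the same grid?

517 px

4c + 3·18 = 410 → 4c = 356 → c = 89 px.
Span of 5: 5·89 + 4·18 = 445 + 72 = 517 px.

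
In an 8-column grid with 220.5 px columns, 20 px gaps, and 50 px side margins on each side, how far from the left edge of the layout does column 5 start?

Column 5 starts at margin + 4·(column + gutter) = 50 + 4·240.5 = 1012 px.

1012 px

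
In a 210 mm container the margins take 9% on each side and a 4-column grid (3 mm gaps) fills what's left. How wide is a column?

40.8 mm

210 × (1 − 2·9%) = 210 × 82% = 172.2 mm for the columns.
4c + 3·3 = 172.2 → 4c = 163.2 → c = 40.8 mm.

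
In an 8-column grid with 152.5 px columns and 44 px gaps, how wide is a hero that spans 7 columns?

1331.5 px

7-column span = 7·152.5 + 6·44 = 1331.5 px.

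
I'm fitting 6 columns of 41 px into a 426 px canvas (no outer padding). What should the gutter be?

6·41 + 5g = 426 → 5g = 180 → g = 36 px.

36 px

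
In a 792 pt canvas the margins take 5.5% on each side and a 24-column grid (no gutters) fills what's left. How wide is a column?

792 × (1 − 2·5.5%) = 792 × 89% = 704.88 pt for the columns.
With no gutters, each column is 704.88/24 = 29.37 pt.

29.37 pt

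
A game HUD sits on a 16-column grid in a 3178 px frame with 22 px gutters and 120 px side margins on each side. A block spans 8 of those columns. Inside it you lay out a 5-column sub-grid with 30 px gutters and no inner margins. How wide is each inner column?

267.6 px

Inside the margins: 3178 − 240 = 2938 px.
Subtracting 15 gutters of 22 leaves 2608 for 16 columns, so c = 163 px.
8 columns plus 7 gutters: 1304 + 154 = 1458 px.
5 columns + 4 gutters: 5d + 4·30 = 1458.
5d = 1458 − 120 = 1338, so d = 267.6 px.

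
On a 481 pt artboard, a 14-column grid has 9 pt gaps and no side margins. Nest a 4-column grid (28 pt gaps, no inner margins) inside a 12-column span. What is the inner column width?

81.75 pt

Subtracting 13 gaps of 9 leaves 364 for 14 columns, so c = 26 pt.
Span of 12: 12·26 + 11·9 = 312 + 99 = 411 pt.
4d + 3·28 = 411 → 4d = 327 → d = 81.75 pt.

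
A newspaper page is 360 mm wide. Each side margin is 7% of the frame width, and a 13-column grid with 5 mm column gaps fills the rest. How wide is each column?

19.2 mm

Margins: 7% × 360 = 25.2 mm each, so content = 360 − 50.4 = 309.6 mm.
Subtracting 12 column gaps of 5 leaves 249.6 for 13 columns, so c = 19.2 mm.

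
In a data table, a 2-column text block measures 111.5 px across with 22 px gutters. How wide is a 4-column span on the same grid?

Subtracting 1 gutter of 22 leaves 89.5 for 2 columns, so c = 44.75 px.
Span of 4: 4·44.75 + 3·22 = 179 + 66 = 245 px.

245 px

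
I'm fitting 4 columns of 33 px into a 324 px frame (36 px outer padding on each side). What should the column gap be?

40 px

Subtract both margins: 324 − 2·36 = 252 px.
4 columns take 4·33 = 132 px; remaining 120 splits into 3 column gaps.
g = 120 / 3 = 40 px.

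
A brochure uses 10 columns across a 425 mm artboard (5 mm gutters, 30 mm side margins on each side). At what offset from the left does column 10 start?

Inside the margins: 425 − 60 = 365 mm.
365 − 9·5 = 320; ÷10 gives c = 32 mm.
Each column+gutter stride is 37 mm; 9 of them past the 30 mm margin is 30 + 333 = 363 mm.

363 mm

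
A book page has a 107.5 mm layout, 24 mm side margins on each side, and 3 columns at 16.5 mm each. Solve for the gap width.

Subtract both margins: 107.5 − 2·24 = 59.5 mm.
3 columns take 3·16.5 = 49.5 mm; remaining 10 splits into 2 gaps.
g = 10 / 2 = 5 mm.

5 mm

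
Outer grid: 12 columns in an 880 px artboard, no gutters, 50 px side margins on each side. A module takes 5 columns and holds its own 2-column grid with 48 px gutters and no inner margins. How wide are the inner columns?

138.5 px

Subtract both margins: 880 − 2·50 = 780 px.
With no gutters, each column is 780/12 = 65 px.
5-column span = 5·65 = 325 px.
2d + 1·48 = 325 → 2d = 277 → d = 138.5 px.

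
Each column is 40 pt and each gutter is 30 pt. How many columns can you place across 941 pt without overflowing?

13 columns

13 columns: 13·40 + 12·30 = 880 pt ≤ 941.
14 columns: 950 pt > 941. So 13.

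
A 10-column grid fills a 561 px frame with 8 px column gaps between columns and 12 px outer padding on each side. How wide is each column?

Subtract both margins: 561 − 2·12 = 537 px.
10 columns + 9 column gaps: 10c + 9·8 = 537.
10c = 537 − 72 = 465, so c = 46.5 px.

46.5 px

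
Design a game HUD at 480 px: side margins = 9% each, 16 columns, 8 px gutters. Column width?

17.1 px

480 × (1 − 2·9%) = 480 × 82% = 393.6 px for the columns.
Subtracting 15 gutters of 8 leaves 273.6 for 16 columns, so c = 17.1 px.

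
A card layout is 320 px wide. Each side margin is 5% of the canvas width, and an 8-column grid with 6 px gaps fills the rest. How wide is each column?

Margins: 5% × 320 = 16 px each, so content = 320 − 32 = 288 px.
8 columns + 7 gaps: 8c + 7·6 = 288.
8c = 288 − 42 = 246, so c = 30.75 px.

30.75 px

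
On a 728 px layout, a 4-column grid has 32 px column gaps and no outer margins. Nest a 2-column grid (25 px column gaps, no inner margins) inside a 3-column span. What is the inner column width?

256.5 px

4c + 3·32 = 728 → 4c = 632 → c = 158 px.
3 columns plus 2 column gaps: 474 + 64 = 538 px.
2d + 1·25 = 538 → 2d = 513 → d = 256.5 px.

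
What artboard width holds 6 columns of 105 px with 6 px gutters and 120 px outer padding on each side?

Adding margins, columns and gutters: 240 + 630 + 30 = 900 px.

900 px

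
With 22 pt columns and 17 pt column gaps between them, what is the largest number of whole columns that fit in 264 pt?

7 columns

Each extra column adds 22 + 17 = 39 pt.
(264 + 17) / 39 = 7.21, so 7 columns fit.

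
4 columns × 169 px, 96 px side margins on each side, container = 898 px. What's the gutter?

Take off 192 px of margins, leaving 706 px.
4 columns take 4·169 = 676 px; remaining 30 splits into 3 gutters.
g = 30 / 3 = 10 px.

10 px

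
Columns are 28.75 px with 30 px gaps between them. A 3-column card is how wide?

146.25 px

3-column span = 3·28.75 + 2·30 = 146.25 px.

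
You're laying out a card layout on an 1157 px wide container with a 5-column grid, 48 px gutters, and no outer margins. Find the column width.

193 px

5c + 4·48 = 1157 → 5c = 965 → c = 193 px.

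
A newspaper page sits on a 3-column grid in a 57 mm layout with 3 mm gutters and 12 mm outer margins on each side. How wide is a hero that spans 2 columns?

Content width = 57 − 2·12 = 33 mm.
3c + 2·3 = 33 → 3c = 27 → c = 9 mm.
Span of 2: 2·9 + 1·3 = 18 + 3 = 21 mm.

21 mm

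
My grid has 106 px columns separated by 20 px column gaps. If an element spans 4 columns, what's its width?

4 columns plus 3 column gaps: 424 + 60 = 484 px.

484 px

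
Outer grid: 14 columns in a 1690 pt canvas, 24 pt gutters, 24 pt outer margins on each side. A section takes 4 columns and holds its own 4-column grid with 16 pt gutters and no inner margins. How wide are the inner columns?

Outer content = 1690 − 2·24 = 1642 pt.
Subtracting 13 gutters of 24 leaves 1330 for 14 columns, so c = 95 pt.
4-column span = 4·95 + 3·24 = 452 pt.
4 columns + 3 gutters: 4d + 3·16 = 452.
4d = 452 − 48 = 404, so d = 101 pt.

101 pt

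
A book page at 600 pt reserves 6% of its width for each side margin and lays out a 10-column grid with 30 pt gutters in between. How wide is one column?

25.8 pt

Margins: 6% × 600 = 36 pt each, so content = 600 − 72 = 528 pt.
Subtracting 9 gutters of 30 leaves 258 for 10 columns, so c = 25.8 pt.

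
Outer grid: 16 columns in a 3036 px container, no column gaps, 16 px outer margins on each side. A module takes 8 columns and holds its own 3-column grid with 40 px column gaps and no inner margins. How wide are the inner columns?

474 px

Inside the margins: 3036 − 32 = 3004 px.
3004 / 16 = 187.75 px per column.
With no column gaps, 8 columns span 8·187.75 = 1502 px.
1502 − 2·40 = 1422; ÷3 gives d = 474 px.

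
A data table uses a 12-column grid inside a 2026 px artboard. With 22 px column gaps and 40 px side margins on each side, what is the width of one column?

Subtract both margins: 2026 − 2·40 = 1946 px.
12 columns + 11 column gaps: 12c + 11·22 = 1946.
12c = 1946 − 242 = 1704, so c = 142 px.

142 px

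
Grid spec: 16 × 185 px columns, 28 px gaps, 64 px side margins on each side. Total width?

3508 px

Layout = 2·64 + 16·185 + 15·28 = 128 + 2960 + 420 = 3508 px.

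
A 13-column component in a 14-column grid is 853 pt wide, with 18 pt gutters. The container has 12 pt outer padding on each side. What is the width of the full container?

13 columns + 12 gutters: 13c + 12·18 = 853.
13c = 853 − 216 = 637, so c = 49 pt.
Adding margins, columns and gutters: 24 + 686 + 234 = 944 pt.

944 pt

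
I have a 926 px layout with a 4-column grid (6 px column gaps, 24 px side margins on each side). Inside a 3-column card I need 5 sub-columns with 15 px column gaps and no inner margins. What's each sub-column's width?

119.4 px

Subtract both margins: 926 − 2·24 = 878 px.
4c + 3·6 = 878 → 4c = 860 → c = 215 px.
Span of 3: 3·215 + 2·6 = 645 + 12 = 657 px.
5d + 4·15 = 657 → 5d = 597 → d = 119.4 px.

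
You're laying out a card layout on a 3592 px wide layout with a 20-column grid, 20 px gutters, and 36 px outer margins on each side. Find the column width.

157 px

Take off 72 px of margins, leaving 3520 px.
20 columns + 19 gutters: 20c + 19·20 = 3520.
20c = 3520 − 380 = 3140, so c = 157 px.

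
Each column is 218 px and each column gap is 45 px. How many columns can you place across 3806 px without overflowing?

k columns need k·218 + (k−1)·45 = k·263 − 45.
k·263 − 45 ≤ 3806 → k ≤ 3851 / 263 ≈ 14.64, so k = 14.

14 columns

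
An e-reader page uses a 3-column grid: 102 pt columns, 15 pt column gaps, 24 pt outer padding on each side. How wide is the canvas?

384 pt

Canvas = 2·24 + 3·102 + 2·15 = 48 + 306 + 30 = 384 pt.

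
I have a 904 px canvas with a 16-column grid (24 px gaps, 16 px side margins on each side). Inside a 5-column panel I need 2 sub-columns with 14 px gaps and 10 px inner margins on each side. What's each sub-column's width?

111 px

Take off 32 px of margins, leaving 872 px.
16c + 15·24 = 872 → 16c = 512 → c = 32 px.
5-column span = 5·32 + 4·24 = 256 px.
Inner content = 256 − 2·10 = 236 px.
236 − 1·14 = 222; ÷2 gives d = 111 px.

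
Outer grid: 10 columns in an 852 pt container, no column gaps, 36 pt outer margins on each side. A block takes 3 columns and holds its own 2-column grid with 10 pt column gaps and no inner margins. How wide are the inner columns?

Outer content = 852 − 2·36 = 780 pt.
780 / 10 = 78 pt per column.
With no column gaps, 3 columns span 3·78 = 234 pt.
Subtracting 1 column gap of 10 leaves 224 for 2 columns, so d = 112 pt.

112 pt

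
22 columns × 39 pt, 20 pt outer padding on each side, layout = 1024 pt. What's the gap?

Inside the margins: 1024 − 40 = 984 pt.
Columns use 858 pt, leaving 126 pt across 21 gaps = 6 pt each.

6 pt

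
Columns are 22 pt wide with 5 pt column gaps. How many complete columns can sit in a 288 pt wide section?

10 columns

Each extra column adds 22 + 5 = 27 pt.
(288 + 5) / 27 = 10.85, so 10 columns fit.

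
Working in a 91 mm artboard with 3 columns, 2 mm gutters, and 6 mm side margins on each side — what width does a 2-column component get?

Inside the margins: 91 − 12 = 79 mm.
79 − 2·2 = 75; ÷3 gives c = 25 mm.
Span of 2: 2·25 + 1·2 = 50 + 2 = 52 mm.

52 mm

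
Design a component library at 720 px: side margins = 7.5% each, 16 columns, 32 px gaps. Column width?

720 × (1 − 2·7.5%) = 720 × 85% = 612 px for the columns.
16 columns + 15 gaps: 16c + 15·32 = 612.
16c = 612 − 480 = 132, so c = 8.25 px.

8.25 px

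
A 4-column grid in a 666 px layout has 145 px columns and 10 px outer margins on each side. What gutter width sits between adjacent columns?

22 px

Content width = 666 − 2·10 = 646 px.
4 columns take 4·145 = 580 px; remaining 66 splits into 3 gutters.
g = 66 / 3 = 22 px.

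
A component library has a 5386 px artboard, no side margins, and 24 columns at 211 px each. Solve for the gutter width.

14 px

24 columns take 24·211 = 5064 px; remaining 322 splits into 23 gutters.
g = 322 / 23 = 14 px.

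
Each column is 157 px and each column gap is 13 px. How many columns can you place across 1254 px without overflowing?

7 columns

Each extra column adds 157 + 13 = 170 px.
(1254 + 13) / 170 = 7.45, so 7 columns fit.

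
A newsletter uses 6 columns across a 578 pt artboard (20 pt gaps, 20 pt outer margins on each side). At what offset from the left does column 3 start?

206 pt

Take off 40 pt of margins, leaving 538 pt.
6c + 5·20 = 538 → 6c = 438 → c = 73 pt.
Before column 3: the margin + 2 columns + 2 gaps.
Offset = 20 + 2·(73 + 20) = 20 + 186 = 206 pt.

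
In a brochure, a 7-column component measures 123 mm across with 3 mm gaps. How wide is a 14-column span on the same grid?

123 − 6·3 = 105; ÷7 gives c = 15 mm.
14 columns plus 13 gaps: 210 + 39 = 249 mm.

249 mm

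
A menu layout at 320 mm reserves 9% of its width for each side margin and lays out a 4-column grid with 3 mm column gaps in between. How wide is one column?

320 × (1 − 2·9%) = 320 × 82% = 262.4 mm for the columns.
4c + 3·3 = 262.4 → 4c = 253.4 → c = 63.35 mm.

63.35 mm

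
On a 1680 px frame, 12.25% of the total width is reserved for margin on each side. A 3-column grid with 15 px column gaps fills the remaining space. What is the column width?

Margins: 12.25% × 1680 = 205.8 px each, so content = 1680 − 411.6 = 1268.4 px.
1268.4 − 2·15 = 1238.4; ÷3 gives c = 412.8 px.

412.8 px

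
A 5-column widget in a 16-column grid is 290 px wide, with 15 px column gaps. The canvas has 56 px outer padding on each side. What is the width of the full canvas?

290 − 4·15 = 230; ÷5 gives c = 46 px.
Total width: 2·56 + 16·46 + 15·15 = 1073 px.

1073 px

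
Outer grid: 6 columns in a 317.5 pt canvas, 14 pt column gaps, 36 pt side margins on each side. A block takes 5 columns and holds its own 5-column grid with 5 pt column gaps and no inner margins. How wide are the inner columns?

Subtract both margins: 317.5 − 2·36 = 245.5 pt.
245.5 − 5·14 = 175.5; ÷6 gives c = 29.25 pt.
Span of 5: 5·29.25 + 4·14 = 146.25 + 56 = 202.25 pt.
202.25 − 4·5 = 182.25; ÷5 gives d = 36.45 pt.

36.45 pt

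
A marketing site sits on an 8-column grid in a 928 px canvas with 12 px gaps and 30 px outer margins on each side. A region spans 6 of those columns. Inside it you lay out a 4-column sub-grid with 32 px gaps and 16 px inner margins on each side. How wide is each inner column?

Inside the margins: 928 − 60 = 868 px.
8 columns + 7 gaps: 8c + 7·12 = 868.
8c = 868 − 84 = 784, so c = 98 px.
6-column span = 6·98 + 5·12 = 648 px.
Inner content = 648 − 2·16 = 616 px.
4 columns + 3 gaps: 4d + 3·32 = 616.
4d = 616 − 96 = 520, so d = 130 px.

130 px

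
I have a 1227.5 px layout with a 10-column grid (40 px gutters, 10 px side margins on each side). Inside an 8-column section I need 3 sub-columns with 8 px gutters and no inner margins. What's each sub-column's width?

Outer content = 1227.5 − 2·10 = 1207.5 px.
1207.5 − 9·40 = 847.5; ÷10 gives c = 84.75 px.
Span of 8: 8·84.75 + 7·40 = 678 + 280 = 958 px.
Subtracting 2 gutters of 8 leaves 942 for 3 columns, so d = 314 px.

314 px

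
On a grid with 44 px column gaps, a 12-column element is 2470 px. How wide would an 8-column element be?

12c + 11·44 = 2470 → 12c = 1986 → c = 165.5 px.
Span of 8: 8·165.5 + 7·44 = 1324 + 308 = 1632 px.

1632 px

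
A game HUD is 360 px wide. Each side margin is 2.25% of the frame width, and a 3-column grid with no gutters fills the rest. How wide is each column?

Each margin = 2.25% of 360 = 8.1 px; content = 360 − 2·8.1 = 343.8 px.
With no gutters, each column is 343.8/3 = 114.6 px.

114.6 px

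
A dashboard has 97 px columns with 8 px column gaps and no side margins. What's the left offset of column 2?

105 px

Before column 2: 1 column + 1 column gap.
Offset = 1·(97 + 8) = 1·105 = 105 px.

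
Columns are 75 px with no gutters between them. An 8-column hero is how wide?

With no gutters, 8 columns span 8·75 = 600 px.

600 px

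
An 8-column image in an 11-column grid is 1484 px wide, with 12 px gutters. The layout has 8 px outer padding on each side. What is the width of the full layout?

2061 px

8c + 7·12 = 1484 → 8c = 1400 → c = 175 px.
Layout = 2·8 + 11·175 + 10·12 = 16 + 1925 + 120 = 2061 px.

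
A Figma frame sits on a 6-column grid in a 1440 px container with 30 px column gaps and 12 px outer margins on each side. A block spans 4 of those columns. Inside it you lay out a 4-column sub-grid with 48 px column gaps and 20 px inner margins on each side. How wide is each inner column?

Take off 24 px of margins, leaving 1416 px.
6 columns + 5 column gaps: 6c + 5·30 = 1416.
6c = 1416 − 150 = 1266, so c = 211 px.
Span of 4: 4·211 + 3·30 = 844 + 90 = 934 px.
Inner content = 934 − 2·20 = 894 px.
894 − 3·48 = 750; ÷4 gives d = 187.5 px.

187.5 px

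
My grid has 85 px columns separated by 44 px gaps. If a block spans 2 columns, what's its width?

2 columns plus 1 gap: 170 + 44 = 214 px.

214 px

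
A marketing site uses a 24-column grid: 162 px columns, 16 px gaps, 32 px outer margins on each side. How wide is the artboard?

Total width: 2·32 + 24·162 + 23·16 = 4320 px.

4320 px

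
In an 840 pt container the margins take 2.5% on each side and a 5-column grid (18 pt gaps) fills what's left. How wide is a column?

145.2 pt

Margins: 2.5% × 840 = 21 pt each, so content = 840 − 42 = 798 pt.
Subtracting 4 gaps of 18 leaves 726 for 5 columns, so c = 145.2 pt.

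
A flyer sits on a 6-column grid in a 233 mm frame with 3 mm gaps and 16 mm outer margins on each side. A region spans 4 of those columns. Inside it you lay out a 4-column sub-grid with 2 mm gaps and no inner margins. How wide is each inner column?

Take off 32 mm of margins, leaving 201 mm.
6c + 5·3 = 201 → 6c = 186 → c = 31 mm.
4-column span = 4·31 + 3·3 = 133 mm.
133 − 3·2 = 127; ÷4 gives d = 31.75 mm.

31.75 mm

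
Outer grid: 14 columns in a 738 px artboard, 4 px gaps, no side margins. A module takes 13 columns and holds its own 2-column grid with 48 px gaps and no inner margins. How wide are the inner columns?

318.5 px

14 columns + 13 gaps: 14c + 13·4 = 738.
14c = 738 − 52 = 686, so c = 49 px.
13 columns plus 12 gaps: 637 + 48 = 685 px.
2 columns + 1 gap: 2d + 1·48 = 685.
2d = 685 − 48 = 637, so d = 318.5 px.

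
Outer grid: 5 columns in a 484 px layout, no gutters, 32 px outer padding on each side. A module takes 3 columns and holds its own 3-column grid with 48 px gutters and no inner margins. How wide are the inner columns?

Outer content = 484 − 2·32 = 420 px.
420 / 5 = 84 px per column.
With no gutters, 3 columns span 3·84 = 252 px.
3d + 2·48 = 252 → 3d = 156 → d = 52 px.

52 px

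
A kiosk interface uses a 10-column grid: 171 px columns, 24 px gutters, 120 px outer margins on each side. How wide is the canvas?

Canvas = 2·120 + 10·171 + 9·24 = 240 + 1710 + 216 = 2166 px.

2166 px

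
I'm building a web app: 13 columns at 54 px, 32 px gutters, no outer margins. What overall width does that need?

1086 px

Summing: 702 + 384 = 1086 px.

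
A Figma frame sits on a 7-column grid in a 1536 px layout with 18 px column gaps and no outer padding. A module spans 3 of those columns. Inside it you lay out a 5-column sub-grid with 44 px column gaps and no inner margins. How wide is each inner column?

1536 − 6·18 = 1428; ÷7 gives c = 204 px.
3-column span = 3·204 + 2·18 = 648 px.
5 columns + 4 column gaps: 5d + 4·44 = 648.
5d = 648 − 176 = 472, so d = 94.4 px.

94.4 px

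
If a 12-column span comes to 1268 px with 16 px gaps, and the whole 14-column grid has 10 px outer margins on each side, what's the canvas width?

12 columns + 11 gaps: 12c + 11·16 = 1268.
12c = 1268 − 176 = 1092, so c = 91 px.
Adding margins, columns and gutters: 20 + 1274 + 208 = 1502 px.

1502 px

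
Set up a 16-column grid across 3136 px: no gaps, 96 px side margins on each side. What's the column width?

Inside the margins: 3136 − 192 = 2944 px.
2944 / 16 = 184 px per column.

184 px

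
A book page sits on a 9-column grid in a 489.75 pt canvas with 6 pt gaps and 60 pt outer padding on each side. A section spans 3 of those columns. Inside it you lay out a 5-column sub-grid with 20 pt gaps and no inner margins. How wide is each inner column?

7.85 pt

Inside the margins: 489.75 − 120 = 369.75 pt.
369.75 − 8·6 = 321.75; ÷9 gives c = 35.75 pt.
3-column span = 3·35.75 + 2·6 = 119.25 pt.
5 columns + 4 gaps: 5d + 4·20 = 119.25.
5d = 119.25 − 80 = 39.25, so d = 7.85 pt.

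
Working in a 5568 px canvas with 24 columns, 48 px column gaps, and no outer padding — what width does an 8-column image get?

1824 px

24 columns + 23 column gaps: 24c + 23·48 = 5568.
24c = 5568 − 1104 = 4464, so c = 186 px.
8 columns plus 7 column gaps: 1488 + 336 = 1824 px.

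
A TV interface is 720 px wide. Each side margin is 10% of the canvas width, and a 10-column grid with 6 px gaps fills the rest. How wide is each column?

52.2 px

Margins: 10% × 720 = 72 px each, so content = 720 − 144 = 576 px.
10 columns + 9 gaps: 10c + 9·6 = 576.
10c = 576 − 54 = 522, so c = 52.2 px.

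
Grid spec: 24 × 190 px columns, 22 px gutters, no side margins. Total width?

Summing: 4560 + 506 = 5066 px.

5066 px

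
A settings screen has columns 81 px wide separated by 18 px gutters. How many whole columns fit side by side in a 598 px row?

k columns need k·81 + (k−1)·18 = k·99 − 18.
k·99 − 18 ≤ 598 → k ≤ 616 / 99 ≈ 6.22, so k = 6.

6 columns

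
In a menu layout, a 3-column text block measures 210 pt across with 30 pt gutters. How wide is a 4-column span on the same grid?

210 − 2·30 = 150; ÷3 gives c = 50 pt.
4-column span = 4·50 + 3·30 = 290 pt.

290 pt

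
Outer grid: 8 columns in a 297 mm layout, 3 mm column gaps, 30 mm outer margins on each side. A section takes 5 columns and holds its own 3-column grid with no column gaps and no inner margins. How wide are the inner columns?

Subtract both margins: 297 − 2·30 = 237 mm.
8c + 7·3 = 237 → 8c = 216 → c = 27 mm.
5-column span = 5·27 + 4·3 = 147 mm.
3d = 147 → d = 49 mm.

49 mm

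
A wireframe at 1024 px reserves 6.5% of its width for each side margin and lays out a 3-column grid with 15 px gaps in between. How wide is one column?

Each margin = 6.5% of 1024 = 66.56 px; content = 1024 − 2·66.56 = 890.88 px.
3 columns + 2 gaps: 3c + 2·15 = 890.88.
3c = 890.88 − 30 = 860.88, so c = 286.96 px.

286.96 px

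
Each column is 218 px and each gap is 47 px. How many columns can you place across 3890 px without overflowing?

14 columns

Each extra column adds 218 + 47 = 265 px.
(3890 + 47) / 265 = 14.86, so 14 columns fit.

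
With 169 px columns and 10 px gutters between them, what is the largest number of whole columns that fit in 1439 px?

8 columns

k columns need k·169 + (k−1)·10 = k·179 − 10.
k·179 − 10 ≤ 1439 → k ≤ 1449 / 179 ≈ 8.09, so k = 8.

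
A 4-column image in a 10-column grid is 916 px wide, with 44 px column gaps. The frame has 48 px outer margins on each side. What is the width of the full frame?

2452 px

Subtracting 3 column gaps of 44 leaves 784 for 4 columns, so c = 196 px.
Total width: 2·48 + 10·196 + 9·44 = 2452 px.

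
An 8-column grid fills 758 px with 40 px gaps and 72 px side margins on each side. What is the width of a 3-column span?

Take off 144 px of margins, leaving 614 px.
614 − 7·40 = 334; ÷8 gives c = 41.75 px.
Span of 3: 3·41.75 + 2·40 = 125.25 + 80 = 205.25 px.

205.25 px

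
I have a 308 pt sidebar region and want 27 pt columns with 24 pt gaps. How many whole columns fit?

6 columns: 6·27 + 5·24 = 282 pt ≤ 308.
7 columns: 333 pt > 308. So 6.

6 columns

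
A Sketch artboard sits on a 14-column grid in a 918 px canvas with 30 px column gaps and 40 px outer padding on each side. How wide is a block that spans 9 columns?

Take off 80 px of margins, leaving 838 px.
838 − 13·30 = 448; ÷14 gives c = 32 px.
9-column span = 9·32 + 8·30 = 528 px.

528 px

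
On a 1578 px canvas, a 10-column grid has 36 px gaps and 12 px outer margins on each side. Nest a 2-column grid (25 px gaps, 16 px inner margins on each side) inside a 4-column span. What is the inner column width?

Subtract both margins: 1578 − 2·12 = 1554 px.
10 columns + 9 gaps: 10c + 9·36 = 1554.
10c = 1554 − 324 = 1230, so c = 123 px.
4-column span = 4·123 + 3·36 = 600 px.
Inner content = 600 − 2·16 = 568 px.
2d + 1·25 = 568 → 2d = 543 → d = 271.5 px.

271.5 px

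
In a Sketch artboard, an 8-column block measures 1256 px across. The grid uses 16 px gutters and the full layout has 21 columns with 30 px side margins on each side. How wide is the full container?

8 columns + 7 gutters: 8c + 7·16 = 1256.
8c = 1256 − 112 = 1144, so c = 143 px.
Total width: 2·30 + 21·143 + 20·16 = 3383 px.

3383 px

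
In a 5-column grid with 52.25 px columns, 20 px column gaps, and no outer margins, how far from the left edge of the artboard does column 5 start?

289 px

Before column 5: 4 columns + 4 column gaps.
Offset = 4·(52.25 + 20) = 4·72.25 = 289 px.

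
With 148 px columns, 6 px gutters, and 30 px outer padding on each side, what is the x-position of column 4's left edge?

Column 4 starts at margin + 3·(column + gutter) = 30 + 3·154 = 492 px.

492 px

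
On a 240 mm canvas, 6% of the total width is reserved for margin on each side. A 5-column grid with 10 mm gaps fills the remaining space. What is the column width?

34.24 mm

240 × (1 − 2·6%) = 240 × 88% = 211.2 mm for the columns.
211.2 − 4·10 = 171.2; ÷5 gives c = 34.24 mm.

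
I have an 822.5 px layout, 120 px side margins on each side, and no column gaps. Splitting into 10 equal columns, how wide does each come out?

Inside the margins: 822.5 − 240 = 582.5 px.
With no column gaps, each column is 582.5/10 = 58.25 px.

58.25 px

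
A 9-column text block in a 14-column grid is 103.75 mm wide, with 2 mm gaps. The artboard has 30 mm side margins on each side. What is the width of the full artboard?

9 columns + 8 gaps: 9c + 8·2 = 103.75.
9c = 103.75 − 16 = 87.75, so c = 9.75 mm.
Adding margins, columns and gutters: 60 + 136.5 + 26 = 222.5 mm.

222.5 mm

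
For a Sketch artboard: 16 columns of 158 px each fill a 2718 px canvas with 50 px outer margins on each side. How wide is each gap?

Take off 100 px of margins, leaving 2618 px.
Columns use 2528 px, leaving 90 px across 15 gaps = 6 px each.

6 px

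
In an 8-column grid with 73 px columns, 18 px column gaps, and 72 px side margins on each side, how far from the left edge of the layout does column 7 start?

618 px

Column 7 starts at margin + 6·(column + gutter) = 72 + 6·91 = 618 px.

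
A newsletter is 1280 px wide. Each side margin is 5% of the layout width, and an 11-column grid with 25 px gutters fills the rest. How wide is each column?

1280 × (1 − 2·5%) = 1280 × 90% = 1152 px for the columns.
11c + 10·25 = 1152 → 11c = 902 → c = 82 px.

82 px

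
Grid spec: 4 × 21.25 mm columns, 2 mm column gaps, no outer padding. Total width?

Canvas = 4·21.25 + 3·2 = 85 + 6 = 91 mm.

91 mm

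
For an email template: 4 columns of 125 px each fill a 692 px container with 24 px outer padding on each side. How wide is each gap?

48 px

Inside the margins: 692 − 48 = 644 px.
Columns use 500 px, leaving 144 px across 3 gaps = 48 px each.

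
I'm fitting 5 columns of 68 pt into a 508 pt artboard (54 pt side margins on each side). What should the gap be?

Take off 108 pt of margins, leaving 400 pt.
5·68 + 4g = 400 → 4g = 60 → g = 15 pt.

15 pt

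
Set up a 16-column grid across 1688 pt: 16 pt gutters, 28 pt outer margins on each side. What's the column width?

87 pt

Take off 56 pt of margins, leaving 1632 pt.
16c + 15·16 = 1632 → 16c = 1392 → c = 87 pt.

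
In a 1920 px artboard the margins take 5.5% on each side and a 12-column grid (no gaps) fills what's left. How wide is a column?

Margins: 5.5% × 1920 = 105.6 px each, so content = 1920 − 211.2 = 1708.8 px.
1708.8 / 12 = 142.4 px per column.

142.4 px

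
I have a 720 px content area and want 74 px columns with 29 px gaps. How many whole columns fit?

7 columns

Each extra column adds 74 + 29 = 103 px.
(720 + 29) / 103 = 7.27, so 7 columns fit.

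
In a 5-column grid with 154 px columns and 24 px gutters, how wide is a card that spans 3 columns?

510 px

3-column span = 3·154 + 2·24 = 510 px.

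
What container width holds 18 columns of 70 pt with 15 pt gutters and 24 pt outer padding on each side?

Total width: 2·24 + 18·70 + 17·15 = 1563 pt.

1563 pt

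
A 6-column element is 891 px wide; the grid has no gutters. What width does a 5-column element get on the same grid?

742.5 px

6c = 891 → c = 148.5 px.
With no gutters, 5 columns span 5·148.5 = 742.5 px.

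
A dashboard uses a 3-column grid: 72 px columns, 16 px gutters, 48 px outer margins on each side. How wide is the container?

344 px

Total width: 2·48 + 3·72 + 2·16 = 344 px.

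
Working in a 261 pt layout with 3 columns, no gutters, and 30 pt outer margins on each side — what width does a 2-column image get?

134 pt

Content width = 261 − 2·30 = 201 pt.
With no gutters, each column is 201/3 = 67 pt.
With no gutters, 2 columns span 2·67 = 134 pt.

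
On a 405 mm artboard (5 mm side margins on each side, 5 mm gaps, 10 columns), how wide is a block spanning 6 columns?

Subtract both margins: 405 − 2·5 = 395 mm.
395 − 9·5 = 350; ÷10 gives c = 35 mm.
Span of 6: 6·35 + 5·5 = 210 + 25 = 235 mm.

235 mm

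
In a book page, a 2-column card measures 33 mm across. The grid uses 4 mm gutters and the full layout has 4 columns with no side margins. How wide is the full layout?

70 mm

2c + 1·4 = 33 → 2c = 29 → c = 14.5 mm.
Total width: 4·14.5 + 3·4 = 70 mm.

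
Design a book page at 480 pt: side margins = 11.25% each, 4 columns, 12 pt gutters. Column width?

480 × (1 − 2·11.25%) = 480 × 77.5% = 372 pt for the columns.
4 columns + 3 gutters: 4c + 3·12 = 372.
4c = 372 − 36 = 336, so c = 84 pt.

84 pt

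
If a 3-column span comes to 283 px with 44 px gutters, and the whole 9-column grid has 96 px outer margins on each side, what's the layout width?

1129 px

Subtracting 2 gutters of 44 leaves 195 for 3 columns, so c = 65 px.
Total width: 2·96 + 9·65 + 8·44 = 1129 px.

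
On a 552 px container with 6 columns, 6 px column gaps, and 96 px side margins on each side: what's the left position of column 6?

401 px

Take off 192 px of margins, leaving 360 px.
360 − 5·6 = 330; ÷6 gives c = 55 px.
Each column+gutter stride is 61 px; 5 of them past the 96 px margin is 96 + 305 = 401 px.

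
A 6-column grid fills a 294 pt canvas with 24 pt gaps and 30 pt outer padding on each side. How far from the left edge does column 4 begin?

159 pt

Take off 60 pt of margins, leaving 234 pt.
Subtracting 5 gaps of 24 leaves 114 for 6 columns, so c = 19 pt.
Before column 4: the margin + 3 columns + 3 gaps.
Offset = 30 + 3·(19 + 24) = 30 + 129 = 159 pt.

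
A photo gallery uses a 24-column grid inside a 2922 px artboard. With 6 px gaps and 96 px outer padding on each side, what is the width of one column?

108 px

Subtract both margins: 2922 − 2·96 = 2730 px.
24 columns + 23 gaps: 24c + 23·6 = 2730.
24c = 2730 − 138 = 2592, so c = 108 px.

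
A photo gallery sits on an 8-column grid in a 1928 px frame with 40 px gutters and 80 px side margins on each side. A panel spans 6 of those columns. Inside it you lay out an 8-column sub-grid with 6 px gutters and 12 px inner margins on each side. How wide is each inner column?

Subtract both margins: 1928 − 2·80 = 1768 px.
Subtracting 7 gutters of 40 leaves 1488 for 8 columns, so c = 186 px.
6 columns plus 5 gutters: 1116 + 200 = 1316 px.
Inner content = 1316 − 2·12 = 1292 px.
8d + 7·6 = 1292 → 8d = 1250 → d = 156.25 px.

156.25 px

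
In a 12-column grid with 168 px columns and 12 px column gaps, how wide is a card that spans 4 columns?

4 columns plus 3 column gaps: 672 + 36 = 708 px.

708 px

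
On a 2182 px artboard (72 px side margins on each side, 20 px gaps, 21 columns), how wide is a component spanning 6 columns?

568 px

Inside the margins: 2182 − 144 = 2038 px.
Subtracting 20 gaps of 20 leaves 1638 for 21 columns, so c = 78 px.
6-column span = 6·78 + 5·20 = 568 px.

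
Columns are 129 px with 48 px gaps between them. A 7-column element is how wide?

1191 px

7 columns plus 6 gaps: 903 + 288 = 1191 px.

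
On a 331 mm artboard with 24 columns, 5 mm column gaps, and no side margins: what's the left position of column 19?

252 mm

24c + 23·5 = 331 → 24c = 216 → c = 9 mm.
Each column+gutter stride is 14 mm; with no margin, 18 of them is 252 mm.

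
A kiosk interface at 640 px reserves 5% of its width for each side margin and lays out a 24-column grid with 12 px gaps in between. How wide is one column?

Margins: 5% × 640 = 32 px each, so content = 640 − 64 = 576 px.
Subtracting 23 gaps of 12 leaves 300 for 24 columns, so c = 12.5 px.

12.5 px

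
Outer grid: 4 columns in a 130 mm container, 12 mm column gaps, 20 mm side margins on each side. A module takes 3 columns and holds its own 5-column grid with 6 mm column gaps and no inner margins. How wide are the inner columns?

Outer content = 130 − 2·20 = 90 mm.
90 − 3·12 = 54; ÷4 gives c = 13.5 mm.
Span of 3: 3·13.5 + 2·12 = 40.5 + 24 = 64.5 mm.
5d + 4·6 = 64.5 → 5d = 40.5 → d = 8.1 mm.

8.1 mm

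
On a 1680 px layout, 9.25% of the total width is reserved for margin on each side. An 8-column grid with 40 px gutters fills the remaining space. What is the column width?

136.15 px

Margins: 9.25% × 1680 = 155.4 px each, so content = 1680 − 310.8 = 1369.2 px.
8 columns + 7 gutters: 8c + 7·40 = 1369.2.
8c = 1369.2 − 280 = 1089.2, so c = 136.15 px.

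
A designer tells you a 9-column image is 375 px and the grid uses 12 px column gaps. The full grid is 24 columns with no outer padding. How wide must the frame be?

375 − 8·12 = 279; ÷9 gives c = 31 px.
Total width: 24·31 + 23·12 = 1020 px.

1020 px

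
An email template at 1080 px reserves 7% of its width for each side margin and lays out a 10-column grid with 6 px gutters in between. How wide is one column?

1080 × (1 − 2·7%) = 1080 × 86% = 928.8 px for the columns.
Subtracting 9 gutters of 6 leaves 874.8 for 10 columns, so c = 87.48 px.

87.48 px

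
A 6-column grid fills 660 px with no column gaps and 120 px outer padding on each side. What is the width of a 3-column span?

210 px

Take off 240 px of margins, leaving 420 px.
420 / 6 = 70 px per column.
3-column span = 3·70 = 210 px.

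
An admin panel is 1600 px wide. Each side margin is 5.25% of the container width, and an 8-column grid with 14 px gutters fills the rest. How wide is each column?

166.75 px

Margins: 5.25% × 1600 = 84 px each, so content = 1600 − 168 = 1432 px.
8c + 7·14 = 1432 → 8c = 1334 → c = 166.75 px.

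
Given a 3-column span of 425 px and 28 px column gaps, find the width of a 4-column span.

3c + 2·28 = 425 → 3c = 369 → c = 123 px.
4 columns plus 3 column gaps: 492 + 84 = 576 px.

576 px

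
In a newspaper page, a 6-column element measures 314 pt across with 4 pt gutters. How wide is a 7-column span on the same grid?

314 − 5·4 = 294; ÷6 gives c = 49 pt.
7-column span = 7·49 + 6·4 = 367 pt.

367 pt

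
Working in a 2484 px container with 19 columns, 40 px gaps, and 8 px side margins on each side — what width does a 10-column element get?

1280 px

Take off 16 px of margins, leaving 2468 px.
Subtracting 18 gaps of 40 leaves 1748 for 19 columns, so c = 92 px.
10-column span = 10·92 + 9·40 = 1280 px.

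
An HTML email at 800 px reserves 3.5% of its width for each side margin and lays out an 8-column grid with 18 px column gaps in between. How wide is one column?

Margins: 3.5% × 800 = 28 px each, so content = 800 − 56 = 744 px.
Subtracting 7 column gaps of 18 leaves 618 for 8 columns, so c = 77.25 px.

77.25 px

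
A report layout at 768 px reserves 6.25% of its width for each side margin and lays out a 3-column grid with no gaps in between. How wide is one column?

Each margin = 6.25% of 768 = 48 px; content = 768 − 2·48 = 672 px.
672 / 3 = 224 px per column.

224 px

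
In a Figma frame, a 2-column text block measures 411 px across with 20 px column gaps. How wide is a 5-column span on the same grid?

Subtracting 1 column gap of 20 leaves 391 for 2 columns, so c = 195.5 px.
Span of 5: 5·195.5 + 4·20 = 977.5 + 80 = 1057.5 px.

1057.5 px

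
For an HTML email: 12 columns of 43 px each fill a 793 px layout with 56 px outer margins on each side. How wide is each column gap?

15 px

Inside the margins: 793 − 112 = 681 px.
Columns use 516 px, leaving 165 px across 11 column gaps = 15 px each.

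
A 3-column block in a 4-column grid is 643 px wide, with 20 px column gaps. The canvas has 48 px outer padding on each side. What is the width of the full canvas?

Subtracting 2 column gaps of 20 leaves 603 for 3 columns, so c = 201 px.
Adding margins, columns and gutters: 96 + 804 + 60 = 960 px.

960 px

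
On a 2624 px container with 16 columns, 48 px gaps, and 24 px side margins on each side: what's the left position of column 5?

Subtract both margins: 2624 − 2·24 = 2576 px.
16c + 15·48 = 2576 → 16c = 1856 → c = 116 px.
Before column 5: the margin + 4 columns + 4 gaps.
Offset = 24 + 4·(116 + 48) = 24 + 656 = 680 px.

680 px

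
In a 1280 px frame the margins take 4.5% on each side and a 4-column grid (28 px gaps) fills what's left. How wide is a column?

Each margin = 4.5% of 1280 = 57.6 px; content = 1280 − 2·57.6 = 1164.8 px.
1164.8 − 3·28 = 1080.8; ÷4 gives c = 270.2 px.

270.2 px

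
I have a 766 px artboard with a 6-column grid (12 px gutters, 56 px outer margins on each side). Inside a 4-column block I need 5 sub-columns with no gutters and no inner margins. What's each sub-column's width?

86.4 px

Subtract both margins: 766 − 2·56 = 654 px.
6 columns + 5 gutters: 6c + 5·12 = 654.
6c = 654 − 60 = 594, so c = 99 px.
Span of 4: 4·99 + 3·12 = 396 + 36 = 432 px.
5d = 432 → d = 86.4 px.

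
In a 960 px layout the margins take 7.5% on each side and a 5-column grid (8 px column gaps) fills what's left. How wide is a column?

960 × (1 − 2·7.5%) = 960 × 85% = 816 px for the columns.
Subtracting 4 column gaps of 8 leaves 784 for 5 columns, so c = 156.8 px.

156.8 px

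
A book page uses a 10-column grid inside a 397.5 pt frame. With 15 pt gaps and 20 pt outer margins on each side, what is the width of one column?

Take off 40 pt of margins, leaving 357.5 pt.
357.5 − 9·15 = 222.5; ÷10 gives c = 22.25 pt.

22.25 pt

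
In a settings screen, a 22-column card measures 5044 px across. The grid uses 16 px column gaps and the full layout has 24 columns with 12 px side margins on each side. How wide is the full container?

22c + 21·16 = 5044 → 22c = 4708 → c = 214 px.
Total width: 2·12 + 24·214 + 23·16 = 5528 px.

5528 px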